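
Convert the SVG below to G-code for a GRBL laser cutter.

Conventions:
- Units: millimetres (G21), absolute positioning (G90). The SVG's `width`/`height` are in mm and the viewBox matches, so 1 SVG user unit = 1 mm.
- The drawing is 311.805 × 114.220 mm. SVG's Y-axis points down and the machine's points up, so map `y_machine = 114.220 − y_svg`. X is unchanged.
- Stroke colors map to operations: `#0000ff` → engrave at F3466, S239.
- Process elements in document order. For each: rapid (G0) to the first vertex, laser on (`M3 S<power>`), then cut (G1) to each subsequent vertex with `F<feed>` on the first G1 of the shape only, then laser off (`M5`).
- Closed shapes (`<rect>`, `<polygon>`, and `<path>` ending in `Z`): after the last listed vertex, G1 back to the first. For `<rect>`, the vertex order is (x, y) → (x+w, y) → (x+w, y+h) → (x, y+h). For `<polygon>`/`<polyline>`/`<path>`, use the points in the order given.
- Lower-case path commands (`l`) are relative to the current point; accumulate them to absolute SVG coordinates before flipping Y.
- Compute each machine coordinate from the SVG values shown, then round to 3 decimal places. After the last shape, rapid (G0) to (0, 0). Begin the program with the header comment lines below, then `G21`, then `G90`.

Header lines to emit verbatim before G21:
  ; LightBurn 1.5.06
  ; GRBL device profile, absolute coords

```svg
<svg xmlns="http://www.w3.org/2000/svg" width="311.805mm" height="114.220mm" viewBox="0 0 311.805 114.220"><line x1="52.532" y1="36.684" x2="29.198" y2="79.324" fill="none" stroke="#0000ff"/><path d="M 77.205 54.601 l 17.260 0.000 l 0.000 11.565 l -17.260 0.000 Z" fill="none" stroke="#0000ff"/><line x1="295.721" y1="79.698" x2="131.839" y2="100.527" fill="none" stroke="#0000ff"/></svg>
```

viewBox `0 0 311.805 114.220` with mm width/height → 1 unit = 1 mm. Flip: y_m = 114.220 − y_svg.

**Shape 1** — `<line>` line segment, stroke `#0000ff` → engrave (S239, F3466). Machine vertices: (52.532,77.536) → (29.198,34.896). Open path.

**Shape 2** — `<path>` rectangle, stroke `#0000ff` → engrave (S239, F3466). Machine vertices: (77.205,59.619) → (94.465,59.619) → (94.465,48.054) → (77.205,48.054) → (77.205,59.619). Closed: final G1 returns to the first vertex.

**Shape 3** — `<line>` line segment, stroke `#0000ff` → engrave (S239, F3466). Machine vertices: (295.721,34.522) → (131.839,13.693). Open path.

; LightBurn 1.5.06
; GRBL device profile, absolute coords
G21
G90
G0 X52.532 Y77.536
M3 S239
G1 X29.198 Y34.896 F3466
M5
G0 X77.205 Y59.619
M3 S239
G1 X94.465 Y59.619 F3466
G1 X94.465 Y48.054
G1 X77.205 Y48.054
G1 X77.205 Y59.619
M5
G0 X295.721 Y34.522
M3 S239
G1 X131.839 Y13.693 F3466
M5
G0 X0.000 Y0.000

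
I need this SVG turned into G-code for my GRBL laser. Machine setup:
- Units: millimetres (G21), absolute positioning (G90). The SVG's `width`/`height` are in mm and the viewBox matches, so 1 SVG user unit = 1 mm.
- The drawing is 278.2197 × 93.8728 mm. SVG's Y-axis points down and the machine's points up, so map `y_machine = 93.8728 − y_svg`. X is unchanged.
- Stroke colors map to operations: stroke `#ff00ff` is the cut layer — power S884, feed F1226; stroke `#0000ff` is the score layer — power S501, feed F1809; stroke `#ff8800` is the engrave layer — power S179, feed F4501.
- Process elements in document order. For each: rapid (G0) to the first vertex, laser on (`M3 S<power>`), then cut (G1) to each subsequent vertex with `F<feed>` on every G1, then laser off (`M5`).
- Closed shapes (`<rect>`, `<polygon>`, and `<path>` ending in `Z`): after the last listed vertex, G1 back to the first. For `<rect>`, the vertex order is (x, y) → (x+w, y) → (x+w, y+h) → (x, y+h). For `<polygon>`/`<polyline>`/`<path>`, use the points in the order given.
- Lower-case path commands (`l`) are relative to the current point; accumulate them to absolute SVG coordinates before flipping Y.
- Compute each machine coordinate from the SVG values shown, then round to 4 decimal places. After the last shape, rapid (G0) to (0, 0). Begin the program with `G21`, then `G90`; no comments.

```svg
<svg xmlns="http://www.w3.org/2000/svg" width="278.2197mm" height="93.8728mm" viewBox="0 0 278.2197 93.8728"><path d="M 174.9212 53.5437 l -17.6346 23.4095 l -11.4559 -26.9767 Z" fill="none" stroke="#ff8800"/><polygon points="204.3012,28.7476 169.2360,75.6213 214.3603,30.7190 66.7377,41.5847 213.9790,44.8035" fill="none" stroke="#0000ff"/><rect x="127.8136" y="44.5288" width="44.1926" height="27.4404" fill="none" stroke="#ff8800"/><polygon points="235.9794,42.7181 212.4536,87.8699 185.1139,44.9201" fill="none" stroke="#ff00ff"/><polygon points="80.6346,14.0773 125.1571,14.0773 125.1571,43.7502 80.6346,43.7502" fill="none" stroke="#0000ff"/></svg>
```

Since the viewBox matches the mm dimensions, user units are millimetres directly. The only transform is the Y-flip y_m = 93.8728 − y_svg.

Shape 1 is a regular polygon drawn with `<path>`. Its stroke #ff8800 means engrave at S179, F4501. After flipping Y the toolpath is (174.9212,40.3291) → (157.2866,16.9196) → (145.8307,43.8963) → (174.9212,40.3291), returning to the start.

Shape 2 is a closed polygon drawn with `<polygon>`. Its stroke #0000ff means score at S501, F1809. After flipping Y the toolpath is (204.3012,65.1252) → (169.2360,18.2515) → (214.3603,63.1538) → (66.7377,52.2881) → (213.9790,49.0693) → (204.3012,65.1252), returning to the start.

Shape 3 is a rectangle drawn with `<rect>`. Its stroke #ff8800 means engrave at S179, F4501. After flipping Y the toolpath is (127.8136,49.3440) → (172.0062,49.3440) → (172.0062,21.9036) → (127.8136,21.9036) → (127.8136,49.3440), returning to the start.

Shape 4 is a regular polygon drawn with `<polygon>`. Its stroke #ff00ff means cut at S884, F1226. After flipping Y the toolpath is (235.9794,51.1547) → (212.4536,6.0029) → (185.1139,48.9527) → (235.9794,51.1547), returning to the start.

Shape 5 is a rectangle drawn with `<polygon>`. Its stroke #0000ff means score at S501, F1809. After flipping Y the toolpath is (80.6346,79.7955) → (125.1571,79.7955) → (125.1571,50.1226) → (80.6346,50.1226) → (80.6346,79.7955), returning to the start.

G21
G90
G0 X174.9212 Y40.3291
M3 S179
G1 X157.2866 Y16.9196 F4501
G1 X145.8307 Y43.8963 F4501
G1 X174.9212 Y40.3291 F4501
M5
G0 X204.3012 Y65.1252
M3 S501
G1 X169.2360 Y18.2515 F1809
G1 X214.3603 Y63.1538 F1809
G1 X66.7377 Y52.2881 F1809
G1 X213.9790 Y49.0693 F1809
G1 X204.3012 Y65.1252 F1809
M5
G0 X127.8136 Y49.3440
M3 S179
G1 X172.0062 Y49.3440 F4501
G1 X172.0062 Y21.9036 F4501
G1 X127.8136 Y21.9036 F4501
G1 X127.8136 Y49.3440 F4501
M5
G0 X235.9794 Y51.1547
M3 S884
G1 X212.4536 Y6.0029 F1226
G1 X185.1139 Y48.9527 F1226
G1 X235.9794 Y51.1547 F1226
M5
G0 X80.6346 Y79.7955
M3 S501
G1 X125.1571 Y79.7955 F1809
G1 X125.1571 Y50.1226 F1809
G1 X80.6346 Y50.1226 F1809
G1 X80.6346 Y79.7955 F1809
M5
G0 X0.0000 Y0.0000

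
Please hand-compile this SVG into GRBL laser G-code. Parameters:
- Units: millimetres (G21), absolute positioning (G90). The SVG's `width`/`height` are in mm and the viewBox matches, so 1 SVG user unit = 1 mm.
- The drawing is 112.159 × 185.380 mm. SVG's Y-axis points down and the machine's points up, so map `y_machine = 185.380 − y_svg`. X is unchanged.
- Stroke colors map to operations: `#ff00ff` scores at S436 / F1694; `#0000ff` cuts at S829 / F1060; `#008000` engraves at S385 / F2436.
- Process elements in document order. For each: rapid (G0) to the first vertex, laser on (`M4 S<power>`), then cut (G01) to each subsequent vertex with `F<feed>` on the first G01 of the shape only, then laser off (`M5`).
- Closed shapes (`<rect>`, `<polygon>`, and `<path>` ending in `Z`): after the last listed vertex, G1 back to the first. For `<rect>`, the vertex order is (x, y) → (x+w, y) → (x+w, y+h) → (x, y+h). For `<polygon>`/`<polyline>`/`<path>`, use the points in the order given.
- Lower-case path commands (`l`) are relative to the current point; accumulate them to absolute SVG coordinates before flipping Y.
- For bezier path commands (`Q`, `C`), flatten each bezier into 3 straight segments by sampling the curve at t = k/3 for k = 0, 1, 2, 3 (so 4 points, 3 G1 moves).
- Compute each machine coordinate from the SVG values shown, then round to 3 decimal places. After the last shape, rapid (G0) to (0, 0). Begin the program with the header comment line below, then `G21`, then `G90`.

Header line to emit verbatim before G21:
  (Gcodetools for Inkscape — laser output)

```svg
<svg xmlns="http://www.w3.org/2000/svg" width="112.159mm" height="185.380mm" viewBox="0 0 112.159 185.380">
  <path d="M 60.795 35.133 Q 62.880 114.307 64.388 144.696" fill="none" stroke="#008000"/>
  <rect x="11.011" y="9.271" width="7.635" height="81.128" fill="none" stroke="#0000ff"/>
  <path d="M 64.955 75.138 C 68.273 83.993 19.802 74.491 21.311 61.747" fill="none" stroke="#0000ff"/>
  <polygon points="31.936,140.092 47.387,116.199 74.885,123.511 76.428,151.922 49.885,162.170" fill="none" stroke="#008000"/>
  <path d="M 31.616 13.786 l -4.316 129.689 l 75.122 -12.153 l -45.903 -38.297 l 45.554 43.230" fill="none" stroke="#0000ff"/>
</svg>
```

1 u = 1 mm; y_m = 185.380 − y.

[1] `<path>` quadratic bezier, #008000→engrave S385 F2436: (60.795,150.247) → (62.121,102.885) → (63.319,66.364) → (64.388,40.684)

[2] `<rect>` rectangle, #0000ff→cut S829 F1060: (11.011,176.109) → (18.646,176.109) → (18.646,94.981) → (11.011,94.981) → (11.011,176.109) (closed)

[3] `<path>` cubic bezier, #0000ff→cut S829 F1060: (64.955,110.242) → (54.779,106.946) → (32.693,112.529) → (21.311,123.633)

[4] `<polygon>` regular polygon, #008000→engrave S385 F2436: (31.936,45.288) → (47.387,69.181) → (74.885,61.869) → (76.428,33.458) → (49.885,23.210) → (31.936,45.288) (closed)

[5] `<path>` open polyline, #0000ff→cut S829 F1060: (31.616,171.594) → (27.300,41.905) → (102.422,54.058) → (56.519,92.355) → (102.073,49.125)

(Gcodetools for Inkscape — laser output)
G21
G90
G0 X60.795 Y150.247
M4 S385
G01 X62.121 Y102.885 F2436
G01 X63.319 Y66.364
G01 X64.388 Y40.684
M5
G0 X11.011 Y176.109
M4 S829
G01 X18.646 Y176.109 F1060
G01 X18.646 Y94.981
G01 X11.011 Y94.981
G01 X11.011 Y176.109
M5
G0 X64.955 Y110.242
M4 S829
G01 X54.779 Y106.946 F1060
G01 X32.693 Y112.529
G01 X21.311 Y123.633
M5
G0 X31.936 Y45.288
M4 S385
G01 X47.387 Y69.181 F2436
G01 X74.885 Y61.869
G01 X76.428 Y33.458
G01 X49.885 Y23.210
G01 X31.936 Y45.288
M5
G0 X31.616 Y171.594
M4 S829
G01 X27.300 Y41.905 F1060
G01 X102.422 Y54.058
G01 X56.519 Y92.355
G01 X102.073 Y49.125
M5
G0 X0.000 Y0.000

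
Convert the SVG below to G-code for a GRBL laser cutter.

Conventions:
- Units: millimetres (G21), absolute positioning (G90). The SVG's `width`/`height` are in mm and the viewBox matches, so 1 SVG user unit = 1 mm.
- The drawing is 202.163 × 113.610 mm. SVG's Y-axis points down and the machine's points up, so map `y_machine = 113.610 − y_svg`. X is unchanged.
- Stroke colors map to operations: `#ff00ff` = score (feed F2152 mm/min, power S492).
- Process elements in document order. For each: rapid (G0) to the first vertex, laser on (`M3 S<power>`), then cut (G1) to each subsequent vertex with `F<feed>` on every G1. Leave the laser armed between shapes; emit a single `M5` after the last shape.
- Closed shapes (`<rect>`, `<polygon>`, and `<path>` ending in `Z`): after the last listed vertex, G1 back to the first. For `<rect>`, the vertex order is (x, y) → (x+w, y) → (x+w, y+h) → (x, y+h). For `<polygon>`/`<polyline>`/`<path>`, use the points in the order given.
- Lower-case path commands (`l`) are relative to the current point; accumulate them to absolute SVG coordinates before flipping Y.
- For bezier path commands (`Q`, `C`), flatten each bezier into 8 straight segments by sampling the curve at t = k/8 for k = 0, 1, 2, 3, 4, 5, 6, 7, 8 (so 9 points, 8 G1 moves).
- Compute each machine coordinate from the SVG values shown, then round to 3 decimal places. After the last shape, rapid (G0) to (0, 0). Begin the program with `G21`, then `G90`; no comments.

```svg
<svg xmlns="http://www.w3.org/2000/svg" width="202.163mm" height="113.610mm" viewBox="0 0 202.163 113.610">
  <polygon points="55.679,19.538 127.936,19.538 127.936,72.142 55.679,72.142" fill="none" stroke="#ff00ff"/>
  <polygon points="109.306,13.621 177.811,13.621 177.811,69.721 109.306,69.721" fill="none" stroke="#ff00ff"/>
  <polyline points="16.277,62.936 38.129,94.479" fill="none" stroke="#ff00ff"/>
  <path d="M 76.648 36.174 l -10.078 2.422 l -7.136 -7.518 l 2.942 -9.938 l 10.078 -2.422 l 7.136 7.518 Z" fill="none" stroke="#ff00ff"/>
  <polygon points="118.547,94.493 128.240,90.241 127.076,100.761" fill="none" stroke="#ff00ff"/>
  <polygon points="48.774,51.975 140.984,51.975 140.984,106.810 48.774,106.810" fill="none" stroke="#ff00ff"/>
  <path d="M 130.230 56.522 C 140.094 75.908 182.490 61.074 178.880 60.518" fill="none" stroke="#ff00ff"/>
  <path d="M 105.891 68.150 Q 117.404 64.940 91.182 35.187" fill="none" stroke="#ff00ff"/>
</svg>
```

Since the viewBox matches the mm dimensions, user units are millimetres directly. The only transform is the Y-flip y_m = 113.610 − y_svg.

Shape 1 is a rectangle drawn with `<polygon>`. Its stroke #ff00ff means score at S492, F2152. After flipping Y the toolpath is (55.679,94.072) → (127.936,94.072) → (127.936,41.468) → (55.679,41.468) → (55.679,94.072), returning to the start.

Shape 2 is a rectangle drawn with `<polygon>`. Its stroke #ff00ff means score at S492, F2152. After flipping Y the toolpath is (109.306,99.989) → (177.811,99.989) → (177.811,43.889) → (109.306,43.889) → (109.306,99.989), returning to the start.

Shape 3 is a line segment drawn with `<polyline>`. Its stroke #ff00ff means score at S492, F2152. After flipping Y the toolpath is (16.277,50.674) → (38.129,19.131).

Shape 4 is a regular polygon drawn with `<path>`. Its stroke #ff00ff means score at S492, F2152. After flipping Y the toolpath is (76.648,77.436) → (66.570,75.014) → (59.434,82.532) → (62.376,92.470) → (72.454,94.892) → (79.590,87.374) → (76.648,77.436), returning to the start.

Shape 5 is a regular polygon drawn with `<polygon>`. Its stroke #ff00ff means score at S492, F2152. After flipping Y the toolpath is (118.547,19.117) → (128.240,23.369) → (127.076,12.849) → (118.547,19.117), returning to the start.

Shape 6 is a rectangle drawn with `<polygon>`. Its stroke #ff00ff means score at S492, F2152. After flipping Y the toolpath is (48.774,61.635) → (140.984,61.635) → (140.984,6.800) → (48.774,6.800) → (48.774,61.635), returning to the start.

Shape 7 is a cubic bezier drawn with `<path>`. Its stroke #ff00ff means score at S492, F2152. After flipping Y the toolpath is (130.230,57.088) → (135.301,51.328) → (142.501,48.207) → (150.910,47.158) → (159.608,47.612) → (167.674,49.000) → (174.189,50.756) → (178.231,52.309) → (178.880,53.092).

Shape 8 is a quadratic bezier drawn with `<path>`. Its stroke #ff00ff means score at S492, F2152. After flipping Y the toolpath is (105.891,45.460) → (108.180,46.677) → (109.289,48.724) → (109.219,51.600) → (107.970,55.306) → (105.542,59.841) → (101.935,65.205) → (97.148,71.399) → (91.182,78.423).

G21
G90
G0 X55.679 Y94.072
M3 S492
G1 X127.936 Y94.072 F2152
G1 X127.936 Y41.468 F2152
G1 X55.679 Y41.468 F2152
G1 X55.679 Y94.072 F2152
G0 X109.306 Y99.989
M3 S492
G1 X177.811 Y99.989 F2152
G1 X177.811 Y43.889 F2152
G1 X109.306 Y43.889 F2152
G1 X109.306 Y99.989 F2152
G0 X16.277 Y50.674
M3 S492
G1 X38.129 Y19.131 F2152
G0 X76.648 Y77.436
M3 S492
G1 X66.570 Y75.014 F2152
G1 X59.434 Y82.532 F2152
G1 X62.376 Y92.470 F2152
G1 X72.454 Y94.892 F2152
G1 X79.590 Y87.374 F2152
G1 X76.648 Y77.436 F2152
G0 X118.547 Y19.117
M3 S492
G1 X128.240 Y23.369 F2152
G1 X127.076 Y12.849 F2152
G1 X118.547 Y19.117 F2152
G0 X48.774 Y61.635
M3 S492
G1 X140.984 Y61.635 F2152
G1 X140.984 Y6.800 F2152
G1 X48.774 Y6.800 F2152
G1 X48.774 Y61.635 F2152
G0 X130.230 Y57.088
M3 S492
G1 X135.301 Y51.328 F2152
G1 X142.501 Y48.207 F2152
G1 X150.910 Y47.158 F2152
G1 X159.608 Y47.612 F2152
G1 X167.674 Y49.000 F2152
G1 X174.189 Y50.756 F2152
G1 X178.231 Y52.309 F2152
G1 X178.880 Y53.092 F2152
G0 X105.891 Y45.460
M3 S492
G1 X108.180 Y46.677 F2152
G1 X109.289 Y48.724 F2152
G1 X109.219 Y51.600 F2152
G1 X107.970 Y55.306 F2152
G1 X105.542 Y59.841 F2152
G1 X101.935 Y65.205 F2152
G1 X97.148 Y71.399 F2152
G1 X91.182 Y78.423 F2152
M5
G0 X0.000 Y0.000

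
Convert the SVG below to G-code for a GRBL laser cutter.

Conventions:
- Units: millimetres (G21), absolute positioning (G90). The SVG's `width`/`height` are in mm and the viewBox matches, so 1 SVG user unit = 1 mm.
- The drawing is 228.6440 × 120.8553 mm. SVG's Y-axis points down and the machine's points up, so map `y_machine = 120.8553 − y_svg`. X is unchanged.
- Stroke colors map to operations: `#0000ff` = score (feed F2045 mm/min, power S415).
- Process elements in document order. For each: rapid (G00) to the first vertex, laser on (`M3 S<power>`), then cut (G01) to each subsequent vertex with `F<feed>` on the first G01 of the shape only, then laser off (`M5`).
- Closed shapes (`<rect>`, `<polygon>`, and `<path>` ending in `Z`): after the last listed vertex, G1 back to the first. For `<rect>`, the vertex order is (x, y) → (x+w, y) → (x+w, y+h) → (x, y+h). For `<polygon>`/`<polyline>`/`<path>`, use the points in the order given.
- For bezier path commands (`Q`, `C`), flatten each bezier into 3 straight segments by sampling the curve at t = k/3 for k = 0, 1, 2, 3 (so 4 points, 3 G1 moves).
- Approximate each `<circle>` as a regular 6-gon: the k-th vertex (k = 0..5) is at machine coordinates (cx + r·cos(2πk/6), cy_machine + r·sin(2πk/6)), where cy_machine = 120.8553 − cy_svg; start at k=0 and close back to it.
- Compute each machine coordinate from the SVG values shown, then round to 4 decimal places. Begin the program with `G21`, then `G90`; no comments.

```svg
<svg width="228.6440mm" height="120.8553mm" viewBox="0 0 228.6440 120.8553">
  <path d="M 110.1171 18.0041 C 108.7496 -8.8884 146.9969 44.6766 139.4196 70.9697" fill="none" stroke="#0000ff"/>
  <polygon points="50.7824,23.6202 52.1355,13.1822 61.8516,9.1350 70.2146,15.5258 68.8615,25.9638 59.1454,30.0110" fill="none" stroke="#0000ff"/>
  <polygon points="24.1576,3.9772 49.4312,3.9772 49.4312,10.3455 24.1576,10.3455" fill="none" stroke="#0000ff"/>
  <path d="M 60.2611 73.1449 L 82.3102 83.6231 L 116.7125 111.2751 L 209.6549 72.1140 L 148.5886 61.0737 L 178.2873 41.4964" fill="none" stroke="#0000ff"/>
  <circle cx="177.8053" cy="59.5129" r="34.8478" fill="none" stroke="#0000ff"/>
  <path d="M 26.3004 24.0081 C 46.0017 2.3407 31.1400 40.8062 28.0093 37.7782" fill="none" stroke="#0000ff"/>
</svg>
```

G21
G90
G00 X110.1171 Y102.8512
M3 S415
G01 X118.7901 Y106.9145 F2045
G01 X134.8865 Y81.2794
G01 X139.4196 Y49.8856
M5
G00 X50.7824 Y97.2351
M3 S415
G01 X52.1355 Y107.6731 F2045
G01 X61.8516 Y111.7203
G01 X70.2146 Y105.3295
G01 X68.8615 Y94.8915
G01 X59.1454 Y90.8443
G01 X50.7824 Y97.2351
M5
G00 X24.1576 Y116.8781
M3 S415
G01 X49.4312 Y116.8781 F2045
G01 X49.4312 Y110.5098
G01 X24.1576 Y110.5098
G01 X24.1576 Y116.8781
M5
G00 X60.2611 Y47.7104
M3 S415
G01 X82.3102 Y37.2322 F2045
G01 X116.7125 Y9.5802
G01 X209.6549 Y48.7413
G01 X148.5886 Y59.7816
G01 X178.2873 Y79.3589
M5
G00 X212.6531 Y61.3424
M3 S415
G01 X195.2292 Y91.5215 F2045
G01 X160.3814 Y91.5215
G01 X142.9575 Y61.3424
G01 X160.3814 Y31.1633
G01 X195.2292 Y31.1633
G01 X212.6531 Y61.3424
M5
G00 X26.3004 Y96.8472
M3 S415
G01 X36.1953 Y102.2342 F2045
G01 X33.3357 Y90.1163
G01 X28.0093 Y83.0771
M5

Since the viewBox matches the mm dimensions, user units are millimetres directly. The only transform is the Y-flip y_m = 120.8553 − y_svg.

Shape 1 is a cubic bezier drawn with `<path>`. Its stroke #0000ff means score at S415, F2045. After flipping Y the toolpath is (110.1171,102.8512) → (118.7901,106.9145) → (134.8865,81.2794) → (139.4196,49.8856).

Shape 2 is a regular polygon drawn with `<polygon>`. Its stroke #0000ff means score at S415, F2045. After flipping Y the toolpath is (50.7824,97.2351) → (52.1355,107.6731) → (61.8516,111.7203) → (70.2146,105.3295) → (68.8615,94.8915) → (59.1454,90.8443) → (50.7824,97.2351), returning to the start.

Shape 3 is a rectangle drawn with `<polygon>`. Its stroke #0000ff means score at S415, F2045. After flipping Y the toolpath is (24.1576,116.8781) → (49.4312,116.8781) → (49.4312,110.5098) → (24.1576,110.5098) → (24.1576,116.8781), returning to the start.

Shape 4 is a open polyline drawn with `<path>`. Its stroke #0000ff means score at S415, F2045. After flipping Y the toolpath is (60.2611,47.7104) → (82.3102,37.2322) → (116.7125,9.5802) → (209.6549,48.7413) → (148.5886,59.7816) → (178.2873,79.3589).

Shape 5 is a circle drawn with `<circle>`. Its stroke #0000ff means score at S415, F2045. After flipping Y the toolpath is (212.6531,61.3424) → (195.2292,91.5215) → (160.3814,91.5215) → (142.9575,61.3424) → (160.3814,31.1633) → (195.2292,31.1633) → (212.6531,61.3424), returning to the start.

Shape 6 is a cubic bezier drawn with `<path>`. Its stroke #0000ff means score at S415, F2045. After flipping Y the toolpath is (26.3004,96.8472) → (36.1953,102.2342) → (33.3357,90.1163) → (28.0093,83.0771).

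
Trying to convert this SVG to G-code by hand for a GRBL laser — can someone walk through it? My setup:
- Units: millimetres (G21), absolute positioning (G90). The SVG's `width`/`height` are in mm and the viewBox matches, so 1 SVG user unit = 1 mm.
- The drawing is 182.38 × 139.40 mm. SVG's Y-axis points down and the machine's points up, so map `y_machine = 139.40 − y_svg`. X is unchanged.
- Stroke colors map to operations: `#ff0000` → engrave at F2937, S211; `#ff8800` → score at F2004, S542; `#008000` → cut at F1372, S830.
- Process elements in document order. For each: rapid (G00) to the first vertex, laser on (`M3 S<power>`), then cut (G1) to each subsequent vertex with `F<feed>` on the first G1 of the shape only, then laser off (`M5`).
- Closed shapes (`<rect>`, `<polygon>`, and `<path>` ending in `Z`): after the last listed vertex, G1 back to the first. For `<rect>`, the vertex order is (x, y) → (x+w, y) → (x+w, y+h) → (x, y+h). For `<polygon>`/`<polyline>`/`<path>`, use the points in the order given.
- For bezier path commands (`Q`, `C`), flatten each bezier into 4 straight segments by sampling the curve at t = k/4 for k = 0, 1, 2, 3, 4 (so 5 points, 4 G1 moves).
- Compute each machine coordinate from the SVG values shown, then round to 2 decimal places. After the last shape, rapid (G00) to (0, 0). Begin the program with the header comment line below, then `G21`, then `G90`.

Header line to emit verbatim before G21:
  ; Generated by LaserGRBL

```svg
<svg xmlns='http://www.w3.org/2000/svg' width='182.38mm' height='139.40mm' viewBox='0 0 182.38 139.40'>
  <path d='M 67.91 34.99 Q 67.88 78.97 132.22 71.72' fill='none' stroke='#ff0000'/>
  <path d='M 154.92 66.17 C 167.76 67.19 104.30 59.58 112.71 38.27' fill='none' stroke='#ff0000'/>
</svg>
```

; Generated by LaserGRBL
G21
G90
G00 X67.91 Y104.41
M3 S211
G1 X71.92 Y85.62 F2937
G1 X83.97 Y73.24
G1 X104.07 Y67.26
G1 X132.22 Y67.68
M5
G00 X154.92 Y73.23
M3 S211
G1 X152.56 Y74.16 F2937
G1 X135.48 Y78.81
G1 X117.56 Y87.64
G1 X112.71 Y101.13
M5
G00 X0.00 Y0.00

1 u = 1 mm; y_m = 139.40 − y.

[1] `<path>` quadratic bezier, #ff0000→engrave S211 F2937: (67.91,104.41) → (71.92,85.62) → (83.97,73.24) → (104.07,67.26) → (132.22,67.68)

[2] `<path>` cubic bezier, #ff0000→engrave S211 F2937: (154.92,73.23) → (152.56,74.16) → (135.48,78.81) → (117.56,87.64) → (112.71,101.13)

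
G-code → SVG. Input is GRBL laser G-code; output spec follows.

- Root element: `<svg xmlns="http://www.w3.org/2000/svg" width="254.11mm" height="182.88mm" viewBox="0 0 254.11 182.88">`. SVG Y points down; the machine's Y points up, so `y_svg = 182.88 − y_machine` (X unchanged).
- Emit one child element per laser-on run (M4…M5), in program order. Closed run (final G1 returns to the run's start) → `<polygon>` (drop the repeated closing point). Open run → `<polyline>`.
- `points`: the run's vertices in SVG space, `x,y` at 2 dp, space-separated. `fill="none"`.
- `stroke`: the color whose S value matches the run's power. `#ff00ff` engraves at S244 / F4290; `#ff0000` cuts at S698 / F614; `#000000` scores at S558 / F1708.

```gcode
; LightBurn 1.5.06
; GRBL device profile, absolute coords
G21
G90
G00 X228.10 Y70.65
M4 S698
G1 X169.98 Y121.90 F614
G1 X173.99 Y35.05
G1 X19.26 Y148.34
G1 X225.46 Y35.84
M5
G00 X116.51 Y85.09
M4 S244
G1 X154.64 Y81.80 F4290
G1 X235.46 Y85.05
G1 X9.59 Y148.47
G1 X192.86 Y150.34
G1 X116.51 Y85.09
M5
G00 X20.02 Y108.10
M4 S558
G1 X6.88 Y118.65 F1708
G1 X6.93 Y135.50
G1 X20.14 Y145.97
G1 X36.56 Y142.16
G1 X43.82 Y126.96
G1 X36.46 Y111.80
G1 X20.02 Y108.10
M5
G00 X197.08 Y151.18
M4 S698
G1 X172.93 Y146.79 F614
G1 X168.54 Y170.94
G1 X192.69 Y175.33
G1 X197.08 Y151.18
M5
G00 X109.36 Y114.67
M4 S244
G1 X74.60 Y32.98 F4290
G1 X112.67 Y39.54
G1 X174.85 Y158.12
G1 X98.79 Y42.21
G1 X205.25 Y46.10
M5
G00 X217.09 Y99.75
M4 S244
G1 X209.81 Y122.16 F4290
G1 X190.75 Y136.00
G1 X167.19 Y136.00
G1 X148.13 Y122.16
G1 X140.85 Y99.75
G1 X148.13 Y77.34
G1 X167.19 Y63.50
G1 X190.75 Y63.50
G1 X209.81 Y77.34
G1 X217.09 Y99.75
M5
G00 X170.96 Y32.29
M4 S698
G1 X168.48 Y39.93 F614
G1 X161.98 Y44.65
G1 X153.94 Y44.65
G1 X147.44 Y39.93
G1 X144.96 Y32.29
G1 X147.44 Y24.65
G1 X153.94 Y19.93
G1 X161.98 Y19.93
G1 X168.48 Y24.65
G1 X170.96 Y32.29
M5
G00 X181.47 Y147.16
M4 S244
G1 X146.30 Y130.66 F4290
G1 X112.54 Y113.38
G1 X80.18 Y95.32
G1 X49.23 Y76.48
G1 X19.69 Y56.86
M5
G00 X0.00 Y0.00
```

<svg xmlns="http://www.w3.org/2000/svg" width="254.11mm" height="182.88mm" viewBox="0 0 254.11 182.88">
  <polyline points="228.10,112.23 169.98,60.98 173.99,147.83 19.26,34.54 225.46,147.04" fill="none" stroke="#ff0000"/>
  <polygon points="116.51,97.79 154.64,101.08 235.46,97.83 9.59,34.41 192.86,32.54" fill="none" stroke="#ff00ff"/>
  <polygon points="20.02,74.78 6.88,64.23 6.93,47.38 20.14,36.91 36.56,40.72 43.82,55.92 36.46,71.08" fill="none" stroke="#000000"/>
  <polygon points="197.08,31.70 172.93,36.09 168.54,11.94 192.69,7.55" fill="none" stroke="#ff0000"/>
  <polyline points="109.36,68.21 74.60,149.90 112.67,143.34 174.85,24.76 98.79,140.67 205.25,136.78" fill="none" stroke="#ff00ff"/>
  <polygon points="217.09,83.13 209.81,60.72 190.75,46.88 167.19,46.88 148.13,60.72 140.85,83.13 148.13,105.54 167.19,119.38 190.75,119.38 209.81,105.54" fill="none" stroke="#ff00ff"/>
  <polygon points="170.96,150.59 168.48,142.95 161.98,138.23 153.94,138.23 147.44,142.95 144.96,150.59 147.44,158.23 153.94,162.95 161.98,162.95 168.48,158.23" fill="none" stroke="#ff0000"/>
  <polyline points="181.47,35.72 146.30,52.22 112.54,69.50 80.18,87.56 49.23,106.40 19.69,126.02" fill="none" stroke="#ff00ff"/>
</svg>

Machine Y-up, SVG Y-down with viewBox height 182.88, so y_svg = 182.88 − y_machine; X carries over.

Run 1: S698 ⇒ cut layer `#ff0000`. The run is open, so emit a `<polyline>` with points (Y-flipped): 228.10,112.23 169.98,60.98 173.99,147.83 19.26,34.54 225.46,147.04.

Run 2: S244 ⇒ engrave layer `#ff00ff`. The run returns to its start, so emit a `<polygon>` with points (Y-flipped): 116.51,97.79 154.64,101.08 235.46,97.83 9.59,34.41 192.86,32.54.

Run 3: S558 ⇒ score layer `#000000`. The run returns to its start, so emit a `<polygon>` with points (Y-flipped): 20.02,74.78 6.88,64.23 6.93,47.38 20.14,36.91 36.56,40.72 43.82,55.92 36.46,71.08.

Run 4: S698 ⇒ cut layer `#ff0000`. The run returns to its start, so emit a `<polygon>` with points (Y-flipped): 197.08,31.70 172.93,36.09 168.54,11.94 192.69,7.55.

Run 5: power S244 maps to stroke `#ff00ff` (engrave). The run is open, so emit a `<polyline>` with points (Y-flipped): 109.36,68.21 74.60,149.90 112.67,143.34 174.85,24.76 98.79,140.67 205.25,136.78.

Run 6: power S244 maps to stroke `#ff00ff` (engrave). The run returns to its start, so emit a `<polygon>` with points (Y-flipped): 217.09,83.13 209.81,60.72 190.75,46.88 167.19,46.88 148.13,60.72 140.85,83.13 148.13,105.54 167.19,119.38 190.75,119.38 209.81,105.54.

Run 7: power S698 maps to stroke `#ff0000` (cut). The run returns to its start, so emit a `<polygon>` with points (Y-flipped): 170.96,150.59 168.48,142.95 161.98,138.23 153.94,138.23 147.44,142.95 144.96,150.59 147.44,158.23 153.94,162.95 161.98,162.95 168.48,158.23.

Run 8: the run's S244 means `#ff00ff` (engrave). The run is open, so emit a `<polyline>` with points (Y-flipped): 181.47,35.72 146.30,52.22 112.54,69.50 80.18,87.56 49.23,106.40 19.69,126.02.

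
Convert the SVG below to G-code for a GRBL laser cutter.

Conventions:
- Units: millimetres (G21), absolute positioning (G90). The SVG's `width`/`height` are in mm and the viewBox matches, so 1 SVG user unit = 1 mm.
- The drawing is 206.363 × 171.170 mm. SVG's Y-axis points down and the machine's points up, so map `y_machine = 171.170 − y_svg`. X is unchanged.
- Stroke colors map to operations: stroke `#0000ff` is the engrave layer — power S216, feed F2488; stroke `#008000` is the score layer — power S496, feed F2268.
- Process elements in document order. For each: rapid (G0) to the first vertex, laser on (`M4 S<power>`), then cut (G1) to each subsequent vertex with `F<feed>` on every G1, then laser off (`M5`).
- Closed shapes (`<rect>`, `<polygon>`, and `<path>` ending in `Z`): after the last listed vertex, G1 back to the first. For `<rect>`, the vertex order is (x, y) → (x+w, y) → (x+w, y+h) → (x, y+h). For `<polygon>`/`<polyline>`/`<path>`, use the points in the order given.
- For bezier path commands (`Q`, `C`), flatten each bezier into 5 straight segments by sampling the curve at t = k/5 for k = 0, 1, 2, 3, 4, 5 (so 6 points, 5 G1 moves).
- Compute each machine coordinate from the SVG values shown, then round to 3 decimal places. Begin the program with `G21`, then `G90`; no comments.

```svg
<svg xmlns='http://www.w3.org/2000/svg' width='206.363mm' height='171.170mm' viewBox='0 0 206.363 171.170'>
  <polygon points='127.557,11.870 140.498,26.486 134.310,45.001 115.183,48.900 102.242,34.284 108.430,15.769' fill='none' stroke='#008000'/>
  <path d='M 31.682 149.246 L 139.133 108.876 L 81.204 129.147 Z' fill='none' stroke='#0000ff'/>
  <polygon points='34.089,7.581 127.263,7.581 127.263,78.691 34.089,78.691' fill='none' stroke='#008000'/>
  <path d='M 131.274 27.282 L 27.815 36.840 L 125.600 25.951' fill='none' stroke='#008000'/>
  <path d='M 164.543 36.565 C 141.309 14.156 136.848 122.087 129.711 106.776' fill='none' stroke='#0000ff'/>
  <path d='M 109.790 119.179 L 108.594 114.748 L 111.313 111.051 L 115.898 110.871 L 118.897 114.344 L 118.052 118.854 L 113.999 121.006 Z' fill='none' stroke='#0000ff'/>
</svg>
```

G21
G90
G0 X127.557 Y159.300
M4 S496
G1 X140.498 Y144.684 F2268
G1 X134.310 Y126.169 F2268
G1 X115.183 Y122.270 F2268
G1 X102.242 Y136.886 F2268
G1 X108.430 Y155.401 F2268
G1 X127.557 Y159.300 F2268
M5
G0 X31.682 Y21.924
M4 S216
G1 X139.133 Y62.294 F2488
G1 X81.204 Y42.023 F2488
G1 X31.682 Y21.924 F2488
M5
G0 X34.089 Y163.589
M4 S496
G1 X127.263 Y163.589 F2268
G1 X127.263 Y92.479 F2268
G1 X34.089 Y92.479 F2268
G1 X34.089 Y163.589 F2268
M5
G0 X131.274 Y143.888
M4 S496
G1 X27.815 Y134.330 F2268
G1 X125.600 Y145.219 F2268
M5
G0 X164.543 Y134.605
M4 S216
G1 X152.684 Y134.438 F2488
G1 X144.301 Y115.162 F2488
G1 X138.364 Y88.948 F2488
G1 X133.844 Y67.968 F2488
G1 X129.711 Y64.394 F2488
M5
G0 X109.790 Y51.991
M4 S216
G1 X108.594 Y56.422 F2488
G1 X111.313 Y60.119 F2488
G1 X115.898 Y60.299 F2488
G1 X118.897 Y56.826 F2488
G1 X118.052 Y52.316 F2488
G1 X113.999 Y50.164 F2488
G1 X109.790 Y51.991 F2488
M5

Since the viewBox matches the mm dimensions, user units are millimetres directly. The only transform is the Y-flip y_m = 171.170 − y_svg.

Shape 1 is a regular polygon drawn with `<polygon>`. Its stroke #008000 means score at S496, F2268. After flipping Y the toolpath is (127.557,159.300) → (140.498,144.684) → (134.310,126.169) → (115.183,122.270) → (102.242,136.886) → (108.430,155.401) → (127.557,159.300), returning to the start.

Shape 2 is a closed polygon drawn with `<path>`. Its stroke #0000ff means engrave at S216, F2488. After flipping Y the toolpath is (31.682,21.924) → (139.133,62.294) → (81.204,42.023) → (31.682,21.924), returning to the start.

Shape 3 is a rectangle drawn with `<polygon>`. Its stroke #008000 means score at S496, F2268. After flipping Y the toolpath is (34.089,163.589) → (127.263,163.589) → (127.263,92.479) → (34.089,92.479) → (34.089,163.589), returning to the start.

Shape 4 is a open polyline drawn with `<path>`. Its stroke #008000 means score at S496, F2268. After flipping Y the toolpath is (131.274,143.888) → (27.815,134.330) → (125.600,145.219).

Shape 5 is a cubic bezier drawn with `<path>`. Its stroke #0000ff means engrave at S216, F2488. After flipping Y the toolpath is (164.543,134.605) → (152.684,134.438) → (144.301,115.162) → (138.364,88.948) → (133.844,67.968) → (129.711,64.394).

Shape 6 is a regular polygon drawn with `<path>`. Its stroke #0000ff means engrave at S216, F2488. After flipping Y the toolpath is (109.790,51.991) → (108.594,56.422) → (111.313,60.119) → (115.898,60.299) → (118.897,56.826) → (118.052,52.316) → (113.999,50.164) → (109.790,51.991), returning to the start.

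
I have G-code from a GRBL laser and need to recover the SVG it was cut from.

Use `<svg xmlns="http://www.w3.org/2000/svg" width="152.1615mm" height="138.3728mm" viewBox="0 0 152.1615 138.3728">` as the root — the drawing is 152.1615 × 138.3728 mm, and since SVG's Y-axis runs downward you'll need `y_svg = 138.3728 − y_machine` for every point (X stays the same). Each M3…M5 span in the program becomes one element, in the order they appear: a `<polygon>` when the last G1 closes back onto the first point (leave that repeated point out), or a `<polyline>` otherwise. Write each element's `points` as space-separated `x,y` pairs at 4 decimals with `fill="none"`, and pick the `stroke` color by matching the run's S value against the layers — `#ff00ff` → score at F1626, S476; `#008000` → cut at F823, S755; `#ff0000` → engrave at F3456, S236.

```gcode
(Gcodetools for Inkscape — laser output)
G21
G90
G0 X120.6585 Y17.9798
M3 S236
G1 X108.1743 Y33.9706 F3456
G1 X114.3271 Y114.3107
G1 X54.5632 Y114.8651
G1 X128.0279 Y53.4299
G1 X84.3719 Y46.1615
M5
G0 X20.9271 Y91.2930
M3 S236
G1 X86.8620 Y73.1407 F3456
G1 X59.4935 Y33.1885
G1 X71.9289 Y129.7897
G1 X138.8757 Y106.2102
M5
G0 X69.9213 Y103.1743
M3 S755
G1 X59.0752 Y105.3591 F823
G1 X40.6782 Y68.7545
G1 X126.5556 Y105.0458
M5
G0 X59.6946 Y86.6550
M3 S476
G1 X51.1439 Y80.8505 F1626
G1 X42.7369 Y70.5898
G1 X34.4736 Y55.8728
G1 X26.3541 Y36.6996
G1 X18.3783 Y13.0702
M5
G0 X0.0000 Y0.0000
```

<svg xmlns="http://www.w3.org/2000/svg" width="152.1615mm" height="138.3728mm" viewBox="0 0 152.1615 138.3728">
  <polyline points="120.6585,120.3930 108.1743,104.4022 114.3271,24.0621 54.5632,23.5077 128.0279,84.9429 84.3719,92.2113" fill="none" stroke="#ff0000"/>
  <polyline points="20.9271,47.0798 86.8620,65.2321 59.4935,105.1843 71.9289,8.5831 138.8757,32.1626" fill="none" stroke="#ff0000"/>
  <polyline points="69.9213,35.1985 59.0752,33.0137 40.6782,69.6183 126.5556,33.3270" fill="none" stroke="#008000"/>
  <polyline points="59.6946,51.7178 51.1439,57.5223 42.7369,67.7830 34.4736,82.5000 26.3541,101.6732 18.3783,125.3026" fill="none" stroke="#ff00ff"/>
</svg>

y_svg = 138.3728 − y_m.

[1] S236→`#ff0000` (engrave); open run; points: 120.6585,120.3930 108.1743,104.4022 114.3271,24.0621 54.5632,23.5077 128.0279,84.9429 84.3719,92.2113

[2] S236→`#ff0000` (engrave); open run; points: 20.9271,47.0798 86.8620,65.2321 59.4935,105.1843 71.9289,8.5831 138.8757,32.1626

[3] S755→`#008000` (cut); open run; points: 69.9213,35.1985 59.0752,33.0137 40.6782,69.6183 126.5556,33.3270

[4] S476→`#ff00ff` (score); open run; points: 59.6946,51.7178 51.1439,57.5223 42.7369,67.7830 34.4736,82.5000 26.3541,101.6732 18.3783,125.3026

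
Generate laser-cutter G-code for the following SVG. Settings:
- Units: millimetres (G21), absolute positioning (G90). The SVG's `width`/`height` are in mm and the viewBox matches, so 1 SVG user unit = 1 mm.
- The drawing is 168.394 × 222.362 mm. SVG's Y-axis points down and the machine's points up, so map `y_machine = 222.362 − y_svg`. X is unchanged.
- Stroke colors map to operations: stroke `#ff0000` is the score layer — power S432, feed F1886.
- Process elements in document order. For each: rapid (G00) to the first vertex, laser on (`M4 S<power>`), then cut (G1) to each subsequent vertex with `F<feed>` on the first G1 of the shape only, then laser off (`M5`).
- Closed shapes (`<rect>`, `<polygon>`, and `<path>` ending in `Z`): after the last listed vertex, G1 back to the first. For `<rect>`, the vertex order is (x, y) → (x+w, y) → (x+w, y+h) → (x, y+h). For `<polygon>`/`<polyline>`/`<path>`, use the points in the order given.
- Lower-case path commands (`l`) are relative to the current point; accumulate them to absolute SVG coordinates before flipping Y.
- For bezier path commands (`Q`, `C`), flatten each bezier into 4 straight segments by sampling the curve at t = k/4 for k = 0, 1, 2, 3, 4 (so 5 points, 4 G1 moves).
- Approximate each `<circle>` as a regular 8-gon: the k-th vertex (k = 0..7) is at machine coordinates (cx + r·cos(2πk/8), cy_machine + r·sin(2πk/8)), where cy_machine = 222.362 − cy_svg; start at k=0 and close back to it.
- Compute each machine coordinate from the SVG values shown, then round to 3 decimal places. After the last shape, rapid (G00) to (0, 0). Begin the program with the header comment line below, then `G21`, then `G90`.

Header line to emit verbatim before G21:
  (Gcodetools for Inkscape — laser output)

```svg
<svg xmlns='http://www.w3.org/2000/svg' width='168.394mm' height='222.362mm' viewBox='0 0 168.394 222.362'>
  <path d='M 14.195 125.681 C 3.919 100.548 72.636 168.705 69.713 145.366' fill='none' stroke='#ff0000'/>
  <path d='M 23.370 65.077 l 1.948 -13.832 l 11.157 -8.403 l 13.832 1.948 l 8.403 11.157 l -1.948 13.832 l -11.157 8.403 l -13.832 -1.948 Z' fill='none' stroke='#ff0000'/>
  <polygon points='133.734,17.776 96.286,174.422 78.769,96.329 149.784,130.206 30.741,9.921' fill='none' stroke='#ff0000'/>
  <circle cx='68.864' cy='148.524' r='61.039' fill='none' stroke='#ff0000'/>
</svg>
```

(Gcodetools for Inkscape — laser output)
G21
G90
G00 X14.195 Y96.681
M4 S432
G1 X18.946 Y100.926 F1886
G1 X39.197 Y87.511
G1 X60.826 Y73.760
G1 X69.713 Y76.996
M5
G00 X23.370 Y157.285
M4 S432
G1 X25.318 Y171.117 F1886
G1 X36.475 Y179.520
G1 X50.307 Y177.572
G1 X58.710 Y166.415
G1 X56.762 Y152.583
G1 X45.605 Y144.180
G1 X31.773 Y146.128
G1 X23.370 Y157.285
M5
G00 X133.734 Y204.586
M4 S432
G1 X96.286 Y47.940 F1886
G1 X78.769 Y126.033
G1 X149.784 Y92.156
G1 X30.741 Y212.441
G1 X133.734 Y204.586
M5
G00 X129.903 Y73.838
M4 S432
G1 X112.025 Y116.999 F1886
G1 X68.864 Y134.877
G1 X25.703 Y116.999
G1 X7.825 Y73.838
G1 X25.703 Y30.677
G1 X68.864 Y12.799
G1 X112.025 Y30.677
G1 X129.903 Y73.838
M5
G00 X0.000 Y0.000

1 u = 1 mm; y_m = 222.362 − y.

[1] `<path>` cubic bezier, #ff0000→score S432 F1886: (14.195,96.681) → (18.946,100.926) → (39.197,87.511) → (60.826,73.760) → (69.713,76.996)

[2] `<path>` regular polygon, #ff0000→score S432 F1886: (23.370,157.285) → (25.318,171.117) → (36.475,179.520) → (50.307,177.572) → (58.710,166.415) → (56.762,152.583) → (45.605,144.180) → (31.773,146.128) → (23.370,157.285) (closed)

[3] `<polygon>` closed polygon, #ff0000→score S432 F1886: (133.734,204.586) → (96.286,47.940) → (78.769,126.033) → (149.784,92.156) → (30.741,212.441) → (133.734,204.586) (closed)

[4] `<circle>` circle, #ff0000→score S432 F1886: (129.903,73.838) → (112.025,116.999) → (68.864,134.877) → (25.703,116.999) → (7.825,73.838) → (25.703,30.677) → (68.864,12.799) → (112.025,30.677) → (129.903,73.838) (closed)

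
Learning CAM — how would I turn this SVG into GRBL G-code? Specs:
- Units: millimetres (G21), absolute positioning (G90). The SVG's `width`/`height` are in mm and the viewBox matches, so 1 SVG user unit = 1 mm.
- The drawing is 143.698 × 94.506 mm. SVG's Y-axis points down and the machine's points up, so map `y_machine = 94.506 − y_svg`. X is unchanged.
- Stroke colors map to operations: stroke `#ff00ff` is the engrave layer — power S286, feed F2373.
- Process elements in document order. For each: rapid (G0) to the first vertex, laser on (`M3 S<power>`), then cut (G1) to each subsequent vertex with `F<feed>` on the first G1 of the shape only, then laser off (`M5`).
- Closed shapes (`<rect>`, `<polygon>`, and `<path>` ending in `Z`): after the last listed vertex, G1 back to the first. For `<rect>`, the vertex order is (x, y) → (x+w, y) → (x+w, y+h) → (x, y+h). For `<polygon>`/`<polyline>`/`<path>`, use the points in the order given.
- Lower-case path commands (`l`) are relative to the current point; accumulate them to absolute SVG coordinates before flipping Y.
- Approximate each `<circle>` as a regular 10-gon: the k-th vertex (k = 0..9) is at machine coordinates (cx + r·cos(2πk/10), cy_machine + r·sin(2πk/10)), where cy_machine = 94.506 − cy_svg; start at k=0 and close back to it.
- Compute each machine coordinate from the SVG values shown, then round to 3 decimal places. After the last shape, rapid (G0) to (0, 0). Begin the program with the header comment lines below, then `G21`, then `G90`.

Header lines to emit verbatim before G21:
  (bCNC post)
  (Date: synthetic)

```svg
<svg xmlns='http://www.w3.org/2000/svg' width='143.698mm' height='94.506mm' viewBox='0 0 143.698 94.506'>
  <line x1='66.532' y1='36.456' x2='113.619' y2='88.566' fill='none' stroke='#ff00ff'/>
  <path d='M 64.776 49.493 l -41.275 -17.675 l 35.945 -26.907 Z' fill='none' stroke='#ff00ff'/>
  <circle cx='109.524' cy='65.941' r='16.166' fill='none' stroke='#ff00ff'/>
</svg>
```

1 u = 1 mm; y_m = 94.506 − y.

[1] `<line>` line segment, #ff00ff→engrave S286 F2373: (66.532,58.050) → (113.619,5.940)

[2] `<path>` regular polygon, #ff00ff→engrave S286 F2373: (64.776,45.013) → (23.501,62.688) → (59.446,89.595) → (64.776,45.013) (closed)

[3] `<circle>` circle, #ff00ff→engrave S286 F2373: (125.690,28.565) → (122.603,38.067) → (114.520,43.940) → (104.528,43.940) → (96.445,38.067) → (93.358,28.565) → (96.445,19.063) → (104.528,13.190) → (114.520,13.190) → (122.603,19.063) → (125.690,28.565) (closed)

(bCNC post)
(Date: synthetic)
G21
G90
G0 X66.532 Y58.050
M3 S286
G1 X113.619 Y5.940 F2373
M5
G0 X64.776 Y45.013
M3 S286
G1 X23.501 Y62.688 F2373
G1 X59.446 Y89.595
G1 X64.776 Y45.013
M5
G0 X125.690 Y28.565
M3 S286
G1 X122.603 Y38.067 F2373
G1 X114.520 Y43.940
G1 X104.528 Y43.940
G1 X96.445 Y38.067
G1 X93.358 Y28.565
G1 X96.445 Y19.063
G1 X104.528 Y13.190
G1 X114.520 Y13.190
G1 X122.603 Y19.063
G1 X125.690 Y28.565
M5
G0 X0.000 Y0.000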